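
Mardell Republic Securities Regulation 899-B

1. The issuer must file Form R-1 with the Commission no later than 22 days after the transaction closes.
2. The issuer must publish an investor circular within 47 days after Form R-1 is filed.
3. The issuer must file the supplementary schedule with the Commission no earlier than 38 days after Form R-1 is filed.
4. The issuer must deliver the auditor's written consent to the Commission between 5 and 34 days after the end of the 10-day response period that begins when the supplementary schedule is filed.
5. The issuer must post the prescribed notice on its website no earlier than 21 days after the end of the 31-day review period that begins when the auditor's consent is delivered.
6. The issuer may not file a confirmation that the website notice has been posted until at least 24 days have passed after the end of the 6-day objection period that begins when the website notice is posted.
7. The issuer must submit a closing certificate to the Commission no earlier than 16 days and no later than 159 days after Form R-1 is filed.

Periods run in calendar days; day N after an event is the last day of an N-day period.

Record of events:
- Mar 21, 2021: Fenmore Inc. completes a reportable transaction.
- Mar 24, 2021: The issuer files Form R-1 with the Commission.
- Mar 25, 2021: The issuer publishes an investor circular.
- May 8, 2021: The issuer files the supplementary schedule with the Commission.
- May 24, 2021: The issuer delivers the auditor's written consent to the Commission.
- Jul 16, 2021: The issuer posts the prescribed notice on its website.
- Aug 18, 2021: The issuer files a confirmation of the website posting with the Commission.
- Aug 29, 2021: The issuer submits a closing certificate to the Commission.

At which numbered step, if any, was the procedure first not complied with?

None — every step was satisfied

Step 1: 22 days after Mar 21, 2021 (when the transaction closes) is Apr 12, 2021; Mar 24, 2021 is within that limit.
Step 2: 47 days after Mar 24, 2021 (when Form R-1 is filed) is May 10, 2021; completed Mar 25, 2021, before the deadline.
Step 3: the earliest permitted date is 38 days after Mar 24, 2021 (when Form R-1 is filed), i.e. May 1, 2021; done May 8, 2021, after the minimum wait.
Step 4: the window is 5–34 days after May 18, 2021 (end of the 10-day response period, which began when the supplementary schedule is filed on May 8, 2021), so May 23, 2021 through Jun 21, 2021; done May 24, 2021, which is between those dates.
Step 5: the earliest permitted date is 21 days after Jun 24, 2021 (end of the 31-day review period, which began when the auditor's consent is delivered on May 24, 2021), i.e. Jul 15, 2021; done Jul 16, 2021 — permitted.
Step 6: the earliest permitted date is 24 days after Jul 22, 2021 (end of the 6-day objection period, which began when the website notice is posted on Jul 16, 2021), i.e. Aug 15, 2021; done Aug 18, 2021, after the minimum wait.
Step 7: the window is 16–159 days after Mar 24, 2021 (when Form R-1 is filed), so Apr 9, 2021 through Aug 30, 2021; done Aug 29, 2021, which is between those dates.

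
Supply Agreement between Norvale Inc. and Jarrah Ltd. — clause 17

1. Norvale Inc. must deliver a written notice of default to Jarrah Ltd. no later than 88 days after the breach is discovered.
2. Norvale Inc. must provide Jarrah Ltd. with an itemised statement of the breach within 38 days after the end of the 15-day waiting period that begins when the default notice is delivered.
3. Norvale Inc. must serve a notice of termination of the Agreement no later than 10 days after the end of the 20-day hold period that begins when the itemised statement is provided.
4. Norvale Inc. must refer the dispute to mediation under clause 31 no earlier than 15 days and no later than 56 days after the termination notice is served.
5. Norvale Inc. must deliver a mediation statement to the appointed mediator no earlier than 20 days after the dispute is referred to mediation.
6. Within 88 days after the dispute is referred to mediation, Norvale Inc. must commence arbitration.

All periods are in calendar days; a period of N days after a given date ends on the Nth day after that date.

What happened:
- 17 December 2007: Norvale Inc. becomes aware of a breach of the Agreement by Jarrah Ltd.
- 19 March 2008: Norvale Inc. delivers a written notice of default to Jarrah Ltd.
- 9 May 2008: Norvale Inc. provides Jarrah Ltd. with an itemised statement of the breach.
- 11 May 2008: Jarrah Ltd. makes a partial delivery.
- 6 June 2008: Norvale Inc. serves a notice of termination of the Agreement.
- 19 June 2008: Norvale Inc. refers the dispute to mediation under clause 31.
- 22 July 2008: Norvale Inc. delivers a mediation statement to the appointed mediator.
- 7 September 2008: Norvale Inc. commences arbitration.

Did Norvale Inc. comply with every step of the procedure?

Step 1: 88 days after 17 December 2007 (when the breach is discovered) is 14 March 2008; 19 March 2008 misses that deadline by 5 days.
That is the first point of non-compliance.

No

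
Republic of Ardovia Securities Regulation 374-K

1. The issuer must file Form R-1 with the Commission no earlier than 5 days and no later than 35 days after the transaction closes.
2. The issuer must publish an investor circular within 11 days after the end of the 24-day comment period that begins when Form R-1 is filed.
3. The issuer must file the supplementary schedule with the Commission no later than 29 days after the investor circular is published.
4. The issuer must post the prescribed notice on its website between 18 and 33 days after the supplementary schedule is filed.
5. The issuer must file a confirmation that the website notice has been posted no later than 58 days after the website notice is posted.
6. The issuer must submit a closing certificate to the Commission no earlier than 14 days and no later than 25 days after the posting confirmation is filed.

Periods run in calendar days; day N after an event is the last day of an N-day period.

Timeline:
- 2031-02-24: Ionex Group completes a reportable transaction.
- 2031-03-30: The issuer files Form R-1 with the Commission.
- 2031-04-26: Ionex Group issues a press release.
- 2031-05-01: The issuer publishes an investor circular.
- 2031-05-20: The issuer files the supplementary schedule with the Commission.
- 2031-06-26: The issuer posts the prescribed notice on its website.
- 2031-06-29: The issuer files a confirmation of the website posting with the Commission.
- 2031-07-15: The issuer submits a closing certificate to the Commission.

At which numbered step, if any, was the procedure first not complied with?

Step 4

Step 1 — 5 and 35 days from 2031-02-24 (when the transaction closes) are 2031-03-01 and 2031-03-31 respectively; done 2031-03-30 — within the window.
Step 2 — counting 11 days from 2031-04-23 (end of the 24-day comment period, which began when Form R-1 is filed on 2031-03-30) gives a deadline of 2031-05-04; completed 2031-05-01, before the deadline.
Step 3 — counting 29 days from 2031-05-01 (when the investor circular is published) gives a deadline of 2031-05-30; completed 2031-05-20, before the deadline.
Step 4 — 18 and 33 days from 2031-05-20 (when the supplementary schedule is filed) are 2031-06-07 and 2031-06-22 respectively; 2031-06-26 is 4 days past the end of the window.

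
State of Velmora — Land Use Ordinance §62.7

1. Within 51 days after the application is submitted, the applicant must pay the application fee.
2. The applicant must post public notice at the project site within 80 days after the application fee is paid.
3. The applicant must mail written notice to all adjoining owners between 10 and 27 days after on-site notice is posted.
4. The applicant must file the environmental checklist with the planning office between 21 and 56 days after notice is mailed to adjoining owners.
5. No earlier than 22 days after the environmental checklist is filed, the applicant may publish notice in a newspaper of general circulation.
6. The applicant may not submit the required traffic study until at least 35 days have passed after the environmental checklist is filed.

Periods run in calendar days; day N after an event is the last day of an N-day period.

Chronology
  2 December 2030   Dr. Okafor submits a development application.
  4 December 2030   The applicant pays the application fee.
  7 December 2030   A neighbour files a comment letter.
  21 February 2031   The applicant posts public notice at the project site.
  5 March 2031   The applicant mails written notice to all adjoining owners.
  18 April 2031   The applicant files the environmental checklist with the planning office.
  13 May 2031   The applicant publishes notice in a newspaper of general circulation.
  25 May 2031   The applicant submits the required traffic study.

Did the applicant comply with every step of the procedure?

Yes

Step 1: 51 days after 2 December 2030 (when the application is submitted) is 22 January 2031; 4 December 2030 is within that limit.
Step 2: 80 days after 4 December 2030 (when the application fee is paid) is 22 February 2031; 21 February 2031 is within that limit.
Step 3: the window is 10–27 days after 21 February 2031 (when on-site notice is posted), so 3 March 2031 through 20 March 2031; done 5 March 2031 — within the window.
Step 4: the window is 21–56 days after 5 March 2031 (when notice is mailed to adjoining owners), so 26 March 2031 through 30 April 2031; done 18 April 2031 — within the window.
Step 5: the earliest permitted date is 22 days after 18 April 2031 (when the environmental checklist is filed), i.e. 10 May 2031; done 13 May 2031, after the minimum wait.
Step 6: the earliest permitted date is 35 days after 18 April 2031 (when the environmental checklist is filed), i.e. 23 May 2031; done 25 May 2031, after the minimum wait.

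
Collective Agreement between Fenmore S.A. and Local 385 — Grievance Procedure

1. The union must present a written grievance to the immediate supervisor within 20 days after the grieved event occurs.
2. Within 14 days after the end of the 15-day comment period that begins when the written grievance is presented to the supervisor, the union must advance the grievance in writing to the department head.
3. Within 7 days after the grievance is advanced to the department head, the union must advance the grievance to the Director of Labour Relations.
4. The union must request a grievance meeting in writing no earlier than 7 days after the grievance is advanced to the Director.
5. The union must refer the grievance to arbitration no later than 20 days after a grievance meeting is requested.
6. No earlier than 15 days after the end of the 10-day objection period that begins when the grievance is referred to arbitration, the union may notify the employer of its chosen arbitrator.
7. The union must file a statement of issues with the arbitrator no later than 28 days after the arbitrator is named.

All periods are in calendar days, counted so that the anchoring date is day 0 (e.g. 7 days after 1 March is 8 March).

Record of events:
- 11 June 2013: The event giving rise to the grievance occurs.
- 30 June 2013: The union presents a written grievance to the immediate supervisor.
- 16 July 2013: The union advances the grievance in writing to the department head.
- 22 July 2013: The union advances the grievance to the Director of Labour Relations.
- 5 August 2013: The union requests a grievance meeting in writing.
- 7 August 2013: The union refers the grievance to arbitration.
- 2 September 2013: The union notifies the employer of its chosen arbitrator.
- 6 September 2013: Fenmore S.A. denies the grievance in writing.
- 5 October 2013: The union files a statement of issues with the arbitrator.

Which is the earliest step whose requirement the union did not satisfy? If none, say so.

Step 7

(1) due by 11 June 2013 + 20 days = 1 July 2013; completed 30 June 2013, before the deadline.
(2) due by 15 July 2013 + 14 days = 29 July 2013; completed 16 July 2013, before the deadline.
(3) due by 16 July 2013 + 7 days = 23 July 2013; done 22 July 2013 — timely.
(4) permitted from 22 July 2013 + 7 days = 29 July 2013 onward; done 5 August 2013, after the minimum wait.
(5) due by 5 August 2013 + 20 days = 25 August 2013; 7 August 2013 is within that limit.
(6) permitted from 17 August 2013 + 15 days = 1 September 2013 onward; 2 September 2013 is on or after that date.
(7) due by 2 September 2013 + 28 days = 30 September 2013; not done until 5 October 2013, 5 days after the deadline.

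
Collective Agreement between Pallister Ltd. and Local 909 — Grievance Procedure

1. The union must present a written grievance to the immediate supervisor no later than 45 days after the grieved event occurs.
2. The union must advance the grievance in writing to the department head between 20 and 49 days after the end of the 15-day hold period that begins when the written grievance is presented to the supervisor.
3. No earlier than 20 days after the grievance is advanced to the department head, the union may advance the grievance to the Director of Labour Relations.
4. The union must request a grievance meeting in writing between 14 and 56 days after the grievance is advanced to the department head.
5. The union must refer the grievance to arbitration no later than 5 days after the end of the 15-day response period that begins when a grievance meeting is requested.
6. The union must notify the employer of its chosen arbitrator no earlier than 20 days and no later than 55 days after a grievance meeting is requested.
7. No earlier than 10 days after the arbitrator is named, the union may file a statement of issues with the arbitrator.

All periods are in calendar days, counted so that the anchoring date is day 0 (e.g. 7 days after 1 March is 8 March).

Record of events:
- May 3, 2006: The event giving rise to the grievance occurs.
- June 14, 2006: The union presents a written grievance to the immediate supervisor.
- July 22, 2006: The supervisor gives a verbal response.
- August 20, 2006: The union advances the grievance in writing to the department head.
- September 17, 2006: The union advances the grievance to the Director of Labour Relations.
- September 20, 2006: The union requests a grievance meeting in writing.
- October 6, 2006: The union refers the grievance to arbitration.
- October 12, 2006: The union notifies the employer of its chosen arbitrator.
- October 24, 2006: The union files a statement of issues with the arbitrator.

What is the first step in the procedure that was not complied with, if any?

Step 2

(1) due by May 3, 2006 + 45 days = June 17, 2006; June 14, 2006 is within that limit.
(2) the permitted window runs from June 29, 2006 + 20 = July 19, 2006 to June 29, 2006 + 49 = August 17, 2006; August 20, 2006 is 3 days past the end of the window.
That is the first point of non-compliance.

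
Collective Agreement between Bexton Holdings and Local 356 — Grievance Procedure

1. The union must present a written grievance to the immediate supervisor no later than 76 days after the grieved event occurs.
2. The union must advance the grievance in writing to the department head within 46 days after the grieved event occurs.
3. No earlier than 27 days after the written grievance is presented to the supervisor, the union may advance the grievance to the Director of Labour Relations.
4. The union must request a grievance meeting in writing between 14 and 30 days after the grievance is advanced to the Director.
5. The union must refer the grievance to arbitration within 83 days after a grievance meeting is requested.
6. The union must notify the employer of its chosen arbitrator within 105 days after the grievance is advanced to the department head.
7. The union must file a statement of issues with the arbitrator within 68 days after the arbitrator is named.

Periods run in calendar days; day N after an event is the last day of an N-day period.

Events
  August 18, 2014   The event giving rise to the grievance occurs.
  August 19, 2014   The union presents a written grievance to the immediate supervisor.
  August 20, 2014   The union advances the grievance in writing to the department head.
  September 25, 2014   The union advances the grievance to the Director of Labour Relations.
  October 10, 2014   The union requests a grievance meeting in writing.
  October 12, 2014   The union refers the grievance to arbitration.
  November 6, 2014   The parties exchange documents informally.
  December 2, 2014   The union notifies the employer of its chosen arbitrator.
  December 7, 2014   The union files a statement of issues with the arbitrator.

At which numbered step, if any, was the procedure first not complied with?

Step 1: 76 days after August 18, 2014 (when the grieved event occurs) is November 2, 2014; completed August 19, 2014, before the deadline.
Step 2: 46 days after August 18, 2014 (when the grieved event occurs) is October 3, 2014; August 20, 2014 is within that limit.
Step 3: the earliest permitted date is 27 days after August 19, 2014 (when the written grievance is presented to the supervisor), i.e. September 15, 2014; done September 25, 2014, after the minimum wait.
Step 4: the window is 14–30 days after September 25, 2014 (when the grievance is advanced to the Director), so October 9, 2014 through October 25, 2014; done October 10, 2014 — within the window.
Step 5: 83 days after October 10, 2014 (when a grievance meeting is requested) is January 1, 2015; October 12, 2014 is within that limit.
Step 6: 105 days after August 20, 2014 (when the grievance is advanced to the department head) is December 3, 2014; December 2, 2014 is within that limit.
Step 7: 68 days after December 2, 2014 (when the arbitrator is named) is February 8, 2015; done December 7, 2014 — timely.

None — every step was satisfied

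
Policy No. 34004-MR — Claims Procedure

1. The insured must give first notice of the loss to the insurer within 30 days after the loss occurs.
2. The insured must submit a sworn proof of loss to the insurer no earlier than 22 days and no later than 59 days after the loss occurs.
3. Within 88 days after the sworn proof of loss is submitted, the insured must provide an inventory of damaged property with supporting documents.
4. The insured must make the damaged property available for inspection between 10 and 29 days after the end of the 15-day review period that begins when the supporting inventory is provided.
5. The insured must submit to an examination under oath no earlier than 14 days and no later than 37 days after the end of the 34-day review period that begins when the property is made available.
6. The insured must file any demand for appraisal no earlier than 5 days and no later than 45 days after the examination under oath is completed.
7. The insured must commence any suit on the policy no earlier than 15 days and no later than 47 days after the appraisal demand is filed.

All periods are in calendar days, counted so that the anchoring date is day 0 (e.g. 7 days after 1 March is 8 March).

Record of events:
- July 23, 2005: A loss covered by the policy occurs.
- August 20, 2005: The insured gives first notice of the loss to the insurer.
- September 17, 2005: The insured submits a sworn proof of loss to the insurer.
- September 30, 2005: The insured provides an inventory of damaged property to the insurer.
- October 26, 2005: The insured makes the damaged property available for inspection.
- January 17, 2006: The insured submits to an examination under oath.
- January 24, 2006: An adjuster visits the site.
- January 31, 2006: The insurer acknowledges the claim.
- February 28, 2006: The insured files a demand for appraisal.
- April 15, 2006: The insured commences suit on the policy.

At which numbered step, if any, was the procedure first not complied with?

Step 1: 30 days after July 23, 2005 (when the loss occurs) is August 22, 2005; completed August 20, 2005, before the deadline.
Step 2: the window is 22–59 days after July 23, 2005 (when the loss occurs), so August 14, 2005 through September 20, 2005; done September 17, 2005 — within the window.
Step 3: 88 days after September 17, 2005 (when the sworn proof of loss is submitted) is December 14, 2005; completed September 30, 2005, before the deadline.
Step 4: the window is 10–29 days after October 15, 2005 (end of the 15-day review period, which began when the supporting inventory is provided on September 30, 2005), so October 25, 2005 through November 13, 2005; done October 26, 2005 — within the window.
Step 5: the window is 14–37 days after November 29, 2005 (end of the 34-day review period, which began when the property is made available on October 26, 2005), so December 13, 2005 through January 5, 2006; January 17, 2006 is 12 days past the end of the window.
The analysis stops there.

Step 5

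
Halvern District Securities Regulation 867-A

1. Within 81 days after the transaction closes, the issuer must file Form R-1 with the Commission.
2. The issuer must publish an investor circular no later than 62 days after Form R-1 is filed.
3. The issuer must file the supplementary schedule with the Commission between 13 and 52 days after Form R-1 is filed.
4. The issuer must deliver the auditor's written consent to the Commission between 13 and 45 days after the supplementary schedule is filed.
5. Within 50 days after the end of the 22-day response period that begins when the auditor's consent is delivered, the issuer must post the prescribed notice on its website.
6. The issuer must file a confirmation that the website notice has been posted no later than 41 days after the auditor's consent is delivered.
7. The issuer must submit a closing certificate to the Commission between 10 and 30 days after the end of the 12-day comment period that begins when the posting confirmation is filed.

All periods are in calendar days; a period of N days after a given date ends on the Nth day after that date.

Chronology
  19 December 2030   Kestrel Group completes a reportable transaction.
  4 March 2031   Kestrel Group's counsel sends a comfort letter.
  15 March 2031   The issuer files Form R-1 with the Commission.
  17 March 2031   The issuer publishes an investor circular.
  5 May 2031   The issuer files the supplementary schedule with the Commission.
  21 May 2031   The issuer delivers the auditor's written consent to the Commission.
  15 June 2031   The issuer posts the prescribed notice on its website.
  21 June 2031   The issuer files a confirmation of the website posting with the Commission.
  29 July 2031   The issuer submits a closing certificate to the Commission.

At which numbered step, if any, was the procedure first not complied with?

Step 1

Step 1 — counting 81 days from 19 December 2030 (when the transaction closes) gives a deadline of 10 March 2031; 15 March 2031 misses that deadline by 5 days.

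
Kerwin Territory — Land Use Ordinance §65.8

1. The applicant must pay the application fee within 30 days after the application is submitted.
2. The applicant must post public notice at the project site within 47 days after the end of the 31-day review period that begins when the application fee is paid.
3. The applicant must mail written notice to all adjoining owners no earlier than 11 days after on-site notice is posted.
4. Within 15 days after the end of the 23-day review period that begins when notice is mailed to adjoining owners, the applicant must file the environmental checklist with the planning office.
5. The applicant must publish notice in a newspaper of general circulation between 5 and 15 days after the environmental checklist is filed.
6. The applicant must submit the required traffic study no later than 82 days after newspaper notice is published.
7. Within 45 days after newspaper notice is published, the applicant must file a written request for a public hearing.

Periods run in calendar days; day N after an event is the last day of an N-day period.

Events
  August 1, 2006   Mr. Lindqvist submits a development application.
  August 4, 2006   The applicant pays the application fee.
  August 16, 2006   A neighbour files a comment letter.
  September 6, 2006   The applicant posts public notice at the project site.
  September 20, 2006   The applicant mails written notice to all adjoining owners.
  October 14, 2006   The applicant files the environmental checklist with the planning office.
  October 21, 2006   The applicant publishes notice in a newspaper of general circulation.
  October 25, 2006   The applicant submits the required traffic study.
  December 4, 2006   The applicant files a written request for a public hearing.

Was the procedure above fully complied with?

(1) due by August 1, 2006 + 30 days = August 31, 2006; done August 4, 2006 — timely.
(2) due by September 4, 2006 + 47 days = October 21, 2006; completed September 6, 2006, before the deadline.
(3) permitted from September 6, 2006 + 11 days = September 17, 2006 onward; done September 20, 2006, after the minimum wait.
(4) due by October 13, 2006 + 15 days = October 28, 2006; October 14, 2006 is within that limit.
(5) the permitted window runs from October 14, 2006 + 5 = October 19, 2006 to October 14, 2006 + 15 = October 29, 2006; done October 21, 2006, which is between those dates.
(6) due by October 21, 2006 + 82 days = January 11, 2007; done October 25, 2006 — timely.
(7) due by October 21, 2006 + 45 days = December 5, 2006; completed December 4, 2006, before the deadline.

Yes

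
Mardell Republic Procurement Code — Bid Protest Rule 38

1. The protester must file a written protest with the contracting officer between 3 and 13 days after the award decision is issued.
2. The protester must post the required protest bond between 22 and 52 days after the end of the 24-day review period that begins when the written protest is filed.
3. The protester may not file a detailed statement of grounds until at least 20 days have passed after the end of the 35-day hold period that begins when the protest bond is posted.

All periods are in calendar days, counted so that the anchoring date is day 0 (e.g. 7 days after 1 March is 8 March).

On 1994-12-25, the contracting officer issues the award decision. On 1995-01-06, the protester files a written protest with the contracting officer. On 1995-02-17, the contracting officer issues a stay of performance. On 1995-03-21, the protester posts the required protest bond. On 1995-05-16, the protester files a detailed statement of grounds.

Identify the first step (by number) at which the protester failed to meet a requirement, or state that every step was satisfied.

Step 1: the window is 3–13 days after 1994-12-25 (when the award decision is issued), so 1994-12-28 through 1995-01-07; 1995-01-06 falls inside that range.
Step 2: the window is 22–52 days after 1995-01-30 (end of the 24-day review period, which began when the written protest is filed on 1995-01-06), so 1995-02-21 through 1995-03-23; done 1995-03-21 — within the window.
Step 3: the earliest permitted date is 20 days after 1995-04-25 (end of the 35-day hold period, which began when the protest bond is posted on 1995-03-21), i.e. 1995-05-15; done 1995-05-16 — permitted.

None — every step was satisfied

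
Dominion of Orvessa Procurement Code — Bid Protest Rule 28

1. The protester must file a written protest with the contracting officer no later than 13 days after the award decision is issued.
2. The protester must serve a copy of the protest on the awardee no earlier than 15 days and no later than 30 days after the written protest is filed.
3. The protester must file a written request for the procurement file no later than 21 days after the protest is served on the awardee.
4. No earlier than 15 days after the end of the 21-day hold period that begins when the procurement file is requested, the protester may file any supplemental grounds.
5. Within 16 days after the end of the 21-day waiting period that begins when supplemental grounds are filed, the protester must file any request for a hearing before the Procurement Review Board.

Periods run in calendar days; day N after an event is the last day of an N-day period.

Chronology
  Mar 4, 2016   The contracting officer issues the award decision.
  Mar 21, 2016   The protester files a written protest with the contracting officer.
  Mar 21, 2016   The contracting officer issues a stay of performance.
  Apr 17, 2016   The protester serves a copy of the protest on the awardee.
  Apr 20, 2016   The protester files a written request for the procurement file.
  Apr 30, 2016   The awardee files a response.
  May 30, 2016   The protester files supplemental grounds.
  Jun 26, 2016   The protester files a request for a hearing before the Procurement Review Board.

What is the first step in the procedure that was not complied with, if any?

Step 1: 13 days after Mar 4, 2016 (when the award decision is issued) is Mar 17, 2016; Mar 21, 2016 misses that deadline by 4 days.

Step 1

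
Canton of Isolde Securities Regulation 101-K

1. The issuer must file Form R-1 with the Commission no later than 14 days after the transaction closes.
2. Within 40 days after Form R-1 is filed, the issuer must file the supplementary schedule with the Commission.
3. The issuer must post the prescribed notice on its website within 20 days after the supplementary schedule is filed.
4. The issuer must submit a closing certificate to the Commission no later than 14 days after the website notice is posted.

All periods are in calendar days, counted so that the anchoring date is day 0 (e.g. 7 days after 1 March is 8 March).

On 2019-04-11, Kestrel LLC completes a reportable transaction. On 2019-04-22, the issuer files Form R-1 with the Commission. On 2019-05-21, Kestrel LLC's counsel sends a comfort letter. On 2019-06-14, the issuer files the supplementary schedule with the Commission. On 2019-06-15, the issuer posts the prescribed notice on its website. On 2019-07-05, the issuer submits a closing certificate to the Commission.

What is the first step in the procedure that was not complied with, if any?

Step 2

Step 1 — counting 14 days from 2019-04-11 (when the transaction closes) gives a deadline of 2019-04-25; completed 2019-04-22, before the deadline.
Step 2 — counting 40 days from 2019-04-22 (when Form R-1 is filed) gives a deadline of 2019-06-01; not done until 2019-06-14, 13 days after the deadline.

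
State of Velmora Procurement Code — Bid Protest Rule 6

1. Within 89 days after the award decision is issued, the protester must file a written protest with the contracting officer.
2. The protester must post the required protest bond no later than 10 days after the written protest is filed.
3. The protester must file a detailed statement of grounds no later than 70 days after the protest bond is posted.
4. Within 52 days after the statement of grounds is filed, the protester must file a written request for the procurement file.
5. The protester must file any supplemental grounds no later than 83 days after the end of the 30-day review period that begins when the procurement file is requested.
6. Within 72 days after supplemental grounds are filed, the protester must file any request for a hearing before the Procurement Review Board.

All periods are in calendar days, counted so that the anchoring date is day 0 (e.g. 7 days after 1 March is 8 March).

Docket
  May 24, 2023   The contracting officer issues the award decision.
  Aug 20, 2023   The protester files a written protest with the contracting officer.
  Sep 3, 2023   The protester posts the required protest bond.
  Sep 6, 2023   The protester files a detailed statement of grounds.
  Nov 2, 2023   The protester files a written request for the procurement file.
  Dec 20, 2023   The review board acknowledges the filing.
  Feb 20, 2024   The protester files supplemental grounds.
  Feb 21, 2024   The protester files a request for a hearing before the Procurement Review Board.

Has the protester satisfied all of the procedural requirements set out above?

(1) due by May 24, 2023 + 89 days = Aug 21, 2023; done Aug 20, 2023 — timely.
(2) due by Aug 20, 2023 + 10 days = Aug 30, 2023; Sep 3, 2023 misses that deadline by 4 days.

No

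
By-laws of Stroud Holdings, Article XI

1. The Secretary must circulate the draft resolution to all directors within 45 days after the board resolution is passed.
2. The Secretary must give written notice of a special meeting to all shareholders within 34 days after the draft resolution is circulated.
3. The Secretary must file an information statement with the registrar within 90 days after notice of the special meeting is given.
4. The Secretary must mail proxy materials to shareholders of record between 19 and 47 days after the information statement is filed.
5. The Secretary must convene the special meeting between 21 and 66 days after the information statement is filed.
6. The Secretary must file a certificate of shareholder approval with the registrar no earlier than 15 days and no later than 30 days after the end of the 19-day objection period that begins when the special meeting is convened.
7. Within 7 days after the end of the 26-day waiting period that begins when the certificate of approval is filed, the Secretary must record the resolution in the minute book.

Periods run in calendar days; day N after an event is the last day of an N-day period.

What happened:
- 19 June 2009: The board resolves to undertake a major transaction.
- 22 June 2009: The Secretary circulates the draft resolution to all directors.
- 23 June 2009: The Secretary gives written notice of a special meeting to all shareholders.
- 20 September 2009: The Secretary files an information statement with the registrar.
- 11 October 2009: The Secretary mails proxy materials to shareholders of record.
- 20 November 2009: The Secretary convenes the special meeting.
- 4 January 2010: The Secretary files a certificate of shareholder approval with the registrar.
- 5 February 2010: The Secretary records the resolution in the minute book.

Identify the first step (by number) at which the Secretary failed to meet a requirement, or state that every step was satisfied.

None — every step was satisfied

Step 1: 45 days after 19 June 2009 (when the board resolution is passed) is 3 August 2009; done 22 June 2009 — timely.
Step 2: 34 days after 22 June 2009 (when the draft resolution is circulated) is 26 July 2009; 23 June 2009 is within that limit.
Step 3: 90 days after 23 June 2009 (when notice of the special meeting is given) is 21 September 2009; 20 September 2009 is within that limit.
Step 4: the window is 19–47 days after 20 September 2009 (when the information statement is filed), so 9 October 2009 through 6 November 2009; done 11 October 2009 — within the window.
Step 5: the window is 21–66 days after 20 September 2009 (when the information statement is filed), so 11 October 2009 through 25 November 2009; done 20 November 2009, which is between those dates.
Step 6: the window is 15–30 days after 9 December 2009 (end of the 19-day objection period, which began when the special meeting is convened on 20 November 2009), so 24 December 2009 through 8 January 2010; done 4 January 2010 — within the window.
Step 7: 7 days after 30 January 2010 (end of the 26-day waiting period, which began when the certificate of approval is filed on 4 January 2010) is 6 February 2010; 5 February 2010 is within that limit.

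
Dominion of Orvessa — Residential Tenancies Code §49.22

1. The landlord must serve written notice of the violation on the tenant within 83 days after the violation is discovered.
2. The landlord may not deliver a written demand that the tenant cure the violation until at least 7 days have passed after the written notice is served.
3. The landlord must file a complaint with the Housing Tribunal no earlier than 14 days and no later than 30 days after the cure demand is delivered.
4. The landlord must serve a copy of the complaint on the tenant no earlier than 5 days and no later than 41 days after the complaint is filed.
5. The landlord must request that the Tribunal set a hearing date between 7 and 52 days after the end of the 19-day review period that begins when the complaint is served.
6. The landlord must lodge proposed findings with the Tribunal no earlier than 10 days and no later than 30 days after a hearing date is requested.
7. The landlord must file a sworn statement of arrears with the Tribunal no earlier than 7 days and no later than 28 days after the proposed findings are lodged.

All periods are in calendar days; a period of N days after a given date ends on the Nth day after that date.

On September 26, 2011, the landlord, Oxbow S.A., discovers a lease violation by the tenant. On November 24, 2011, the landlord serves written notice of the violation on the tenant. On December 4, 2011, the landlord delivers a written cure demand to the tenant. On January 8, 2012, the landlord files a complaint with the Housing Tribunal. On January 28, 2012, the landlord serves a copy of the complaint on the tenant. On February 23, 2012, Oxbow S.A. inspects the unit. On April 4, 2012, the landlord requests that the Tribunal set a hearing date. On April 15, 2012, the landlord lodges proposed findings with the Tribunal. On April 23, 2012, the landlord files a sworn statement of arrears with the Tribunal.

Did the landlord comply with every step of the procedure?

Step 1 — counting 83 days from September 26, 2011 (when the violation is discovered) gives a deadline of December 18, 2011; completed November 24, 2011, before the deadline.
Step 2 — must wait 7 days from November 24, 2011 (when the written notice is served), so not before December 1, 2011; December 4, 2011 is on or after that date.
Step 3 — 14 and 30 days from December 4, 2011 (when the cure demand is delivered) are December 18, 2011 and January 3, 2012 respectively; January 8, 2012 is 5 days past the end of the window.
The procedure was therefore not followed at step 3.

No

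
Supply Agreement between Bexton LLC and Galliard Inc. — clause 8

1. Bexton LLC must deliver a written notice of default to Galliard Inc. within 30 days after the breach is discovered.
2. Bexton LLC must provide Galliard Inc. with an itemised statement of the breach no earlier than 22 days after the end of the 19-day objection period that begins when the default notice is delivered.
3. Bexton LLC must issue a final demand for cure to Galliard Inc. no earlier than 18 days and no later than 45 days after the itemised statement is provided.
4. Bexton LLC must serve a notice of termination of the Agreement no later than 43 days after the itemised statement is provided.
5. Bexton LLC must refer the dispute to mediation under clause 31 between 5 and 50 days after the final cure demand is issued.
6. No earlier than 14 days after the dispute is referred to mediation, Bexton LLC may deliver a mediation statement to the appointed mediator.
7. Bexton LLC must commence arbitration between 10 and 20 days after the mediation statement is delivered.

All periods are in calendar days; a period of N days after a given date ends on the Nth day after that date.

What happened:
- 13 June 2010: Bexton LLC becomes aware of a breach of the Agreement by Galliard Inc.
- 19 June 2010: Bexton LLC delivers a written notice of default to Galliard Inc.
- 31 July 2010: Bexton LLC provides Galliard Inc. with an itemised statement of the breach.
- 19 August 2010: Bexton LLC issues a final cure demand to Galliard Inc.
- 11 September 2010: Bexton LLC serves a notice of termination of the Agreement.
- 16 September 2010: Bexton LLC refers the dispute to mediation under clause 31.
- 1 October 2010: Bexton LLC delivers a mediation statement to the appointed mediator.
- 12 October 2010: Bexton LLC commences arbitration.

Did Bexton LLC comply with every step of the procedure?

Step 1 — counting 30 days from 13 June 2010 (when the breach is discovered) gives a deadline of 13 July 2010; completed 19 June 2010, before the deadline.
Step 2 — must wait 22 days from 8 July 2010 (end of the 19-day objection period, which began when the default notice is delivered on 19 June 2010), so not before 30 July 2010; done 31 July 2010, after the minimum wait.
Step 3 — 18 and 45 days from 31 July 2010 (when the itemised statement is provided) are 18 August 2010 and 14 September 2010 respectively; 19 August 2010 falls inside that range.
Step 4 — counting 43 days from 31 July 2010 (when the itemised statement is provided) gives a deadline of 12 September 2010; done 11 September 2010 — timely.
Step 5 — 5 and 50 days from 19 August 2010 (when the final cure demand is issued) are 24 August 2010 and 8 October 2010 respectively; done 16 September 2010, which is between those dates.
Step 6 — must wait 14 days from 16 September 2010 (when the dispute is referred to mediation), so not before 30 September 2010; 1 October 2010 is on or after that date.
Step 7 — 10 and 20 days from 1 October 2010 (when the mediation statement is delivered) are 11 October 2010 and 21 October 2010 respectively; 12 October 2010 falls inside that range.

Yes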